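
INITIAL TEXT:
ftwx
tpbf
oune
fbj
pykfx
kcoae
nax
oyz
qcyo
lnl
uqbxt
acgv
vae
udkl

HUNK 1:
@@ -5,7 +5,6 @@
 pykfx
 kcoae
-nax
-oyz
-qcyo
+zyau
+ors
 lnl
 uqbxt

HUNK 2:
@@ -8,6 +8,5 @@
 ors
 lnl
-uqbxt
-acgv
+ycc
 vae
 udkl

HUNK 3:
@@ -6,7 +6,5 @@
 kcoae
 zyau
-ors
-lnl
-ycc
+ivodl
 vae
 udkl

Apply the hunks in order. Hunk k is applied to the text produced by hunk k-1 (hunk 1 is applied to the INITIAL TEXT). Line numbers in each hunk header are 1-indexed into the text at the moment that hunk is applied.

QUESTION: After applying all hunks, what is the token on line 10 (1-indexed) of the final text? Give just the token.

Hunk 1: at line 5 remove [nax,oyz,qcyo] add [zyau,ors] -> 13 lines: ftwx tpbf oune fbj pykfx kcoae zyau ors lnl uqbxt acgv vae udkl
Hunk 2: at line 8 remove [uqbxt,acgv] add [ycc] -> 12 lines: ftwx tpbf oune fbj pykfx kcoae zyau ors lnl ycc vae udkl
Hunk 3: at line 6 remove [ors,lnl,ycc] add [ivodl] -> 10 lines: ftwx tpbf oune fbj pykfx kcoae zyau ivodl vae udkl
Final line 10: udkl

Answer: udkl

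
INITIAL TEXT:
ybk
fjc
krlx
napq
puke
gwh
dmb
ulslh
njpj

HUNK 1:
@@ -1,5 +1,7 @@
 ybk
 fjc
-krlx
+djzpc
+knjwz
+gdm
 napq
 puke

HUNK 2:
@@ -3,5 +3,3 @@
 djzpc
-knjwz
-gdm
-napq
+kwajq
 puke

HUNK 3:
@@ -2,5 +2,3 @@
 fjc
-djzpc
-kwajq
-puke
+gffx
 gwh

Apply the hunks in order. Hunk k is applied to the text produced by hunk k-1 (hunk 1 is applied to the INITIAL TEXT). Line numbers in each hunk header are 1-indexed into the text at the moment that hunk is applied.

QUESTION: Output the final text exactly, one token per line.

Answer: ybk
fjc
gffx
gwh
dmb
ulslh
njpj

Derivation:
Hunk 1: at line 1 remove [krlx] add [djzpc,knjwz,gdm] -> 11 lines: ybk fjc djzpc knjwz gdm napq puke gwh dmb ulslh njpj
Hunk 2: at line 3 remove [knjwz,gdm,napq] add [kwajq] -> 9 lines: ybk fjc djzpc kwajq puke gwh dmb ulslh njpj
Hunk 3: at line 2 remove [djzpc,kwajq,puke] add [gffx] -> 7 lines: ybk fjc gffx gwh dmb ulslh njpj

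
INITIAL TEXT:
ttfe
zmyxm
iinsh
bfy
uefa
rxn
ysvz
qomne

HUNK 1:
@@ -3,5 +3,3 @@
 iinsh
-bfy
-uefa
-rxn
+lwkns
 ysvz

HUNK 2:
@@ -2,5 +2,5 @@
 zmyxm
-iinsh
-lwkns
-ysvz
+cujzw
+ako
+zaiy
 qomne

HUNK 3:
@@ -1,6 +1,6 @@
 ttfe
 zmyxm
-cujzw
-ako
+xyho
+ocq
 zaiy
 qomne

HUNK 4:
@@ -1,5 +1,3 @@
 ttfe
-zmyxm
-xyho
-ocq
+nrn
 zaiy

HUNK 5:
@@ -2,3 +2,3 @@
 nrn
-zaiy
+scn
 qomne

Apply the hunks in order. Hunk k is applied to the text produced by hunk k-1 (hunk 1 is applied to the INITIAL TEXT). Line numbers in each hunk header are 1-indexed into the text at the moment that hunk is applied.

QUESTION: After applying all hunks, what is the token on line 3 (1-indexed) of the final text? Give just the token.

Answer: scn

Derivation:
Hunk 1: at line 3 remove [bfy,uefa,rxn] add [lwkns] -> 6 lines: ttfe zmyxm iinsh lwkns ysvz qomne
Hunk 2: at line 2 remove [iinsh,lwkns,ysvz] add [cujzw,ako,zaiy] -> 6 lines: ttfe zmyxm cujzw ako zaiy qomne
Hunk 3: at line 1 remove [cujzw,ako] add [xyho,ocq] -> 6 lines: ttfe zmyxm xyho ocq zaiy qomne
Hunk 4: at line 1 remove [zmyxm,xyho,ocq] add [nrn] -> 4 lines: ttfe nrn zaiy qomne
Hunk 5: at line 2 remove [zaiy] add [scn] -> 4 lines: ttfe nrn scn qomne
Final line 3: scn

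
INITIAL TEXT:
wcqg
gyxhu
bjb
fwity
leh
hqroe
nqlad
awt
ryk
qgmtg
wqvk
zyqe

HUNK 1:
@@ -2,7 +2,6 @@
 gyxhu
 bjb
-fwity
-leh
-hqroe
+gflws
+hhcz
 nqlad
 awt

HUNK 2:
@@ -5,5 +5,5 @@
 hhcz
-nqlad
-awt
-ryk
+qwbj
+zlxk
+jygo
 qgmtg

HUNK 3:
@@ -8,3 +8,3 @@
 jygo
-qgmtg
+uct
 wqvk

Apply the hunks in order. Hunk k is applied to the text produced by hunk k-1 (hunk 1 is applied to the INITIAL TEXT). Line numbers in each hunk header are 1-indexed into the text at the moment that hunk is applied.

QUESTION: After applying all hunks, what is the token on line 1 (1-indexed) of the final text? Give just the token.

Answer: wcqg

Derivation:
Hunk 1: at line 2 remove [fwity,leh,hqroe] add [gflws,hhcz] -> 11 lines: wcqg gyxhu bjb gflws hhcz nqlad awt ryk qgmtg wqvk zyqe
Hunk 2: at line 5 remove [nqlad,awt,ryk] add [qwbj,zlxk,jygo] -> 11 lines: wcqg gyxhu bjb gflws hhcz qwbj zlxk jygo qgmtg wqvk zyqe
Hunk 3: at line 8 remove [qgmtg] add [uct] -> 11 lines: wcqg gyxhu bjb gflws hhcz qwbj zlxk jygo uct wqvk zyqe
Final line 1: wcqg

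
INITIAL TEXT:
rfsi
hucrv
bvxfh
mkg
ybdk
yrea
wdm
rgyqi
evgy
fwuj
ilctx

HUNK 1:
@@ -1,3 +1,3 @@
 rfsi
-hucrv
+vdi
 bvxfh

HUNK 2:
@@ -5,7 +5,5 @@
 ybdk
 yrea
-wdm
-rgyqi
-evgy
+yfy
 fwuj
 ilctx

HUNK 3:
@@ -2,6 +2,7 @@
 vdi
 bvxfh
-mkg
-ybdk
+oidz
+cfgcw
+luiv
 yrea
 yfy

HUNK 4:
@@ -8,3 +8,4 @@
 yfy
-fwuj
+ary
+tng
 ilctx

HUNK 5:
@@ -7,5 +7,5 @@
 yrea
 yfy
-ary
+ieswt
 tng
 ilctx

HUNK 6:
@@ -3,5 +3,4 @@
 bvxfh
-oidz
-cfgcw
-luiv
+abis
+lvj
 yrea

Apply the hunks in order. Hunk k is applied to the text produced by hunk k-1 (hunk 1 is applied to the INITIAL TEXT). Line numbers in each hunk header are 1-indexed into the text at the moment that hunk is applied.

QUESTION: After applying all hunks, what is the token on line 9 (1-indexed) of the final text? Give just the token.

Hunk 1: at line 1 remove [hucrv] add [vdi] -> 11 lines: rfsi vdi bvxfh mkg ybdk yrea wdm rgyqi evgy fwuj ilctx
Hunk 2: at line 5 remove [wdm,rgyqi,evgy] add [yfy] -> 9 lines: rfsi vdi bvxfh mkg ybdk yrea yfy fwuj ilctx
Hunk 3: at line 2 remove [mkg,ybdk] add [oidz,cfgcw,luiv] -> 10 lines: rfsi vdi bvxfh oidz cfgcw luiv yrea yfy fwuj ilctx
Hunk 4: at line 8 remove [fwuj] add [ary,tng] -> 11 lines: rfsi vdi bvxfh oidz cfgcw luiv yrea yfy ary tng ilctx
Hunk 5: at line 7 remove [ary] add [ieswt] -> 11 lines: rfsi vdi bvxfh oidz cfgcw luiv yrea yfy ieswt tng ilctx
Hunk 6: at line 3 remove [oidz,cfgcw,luiv] add [abis,lvj] -> 10 lines: rfsi vdi bvxfh abis lvj yrea yfy ieswt tng ilctx
Final line 9: tng

Answer: tng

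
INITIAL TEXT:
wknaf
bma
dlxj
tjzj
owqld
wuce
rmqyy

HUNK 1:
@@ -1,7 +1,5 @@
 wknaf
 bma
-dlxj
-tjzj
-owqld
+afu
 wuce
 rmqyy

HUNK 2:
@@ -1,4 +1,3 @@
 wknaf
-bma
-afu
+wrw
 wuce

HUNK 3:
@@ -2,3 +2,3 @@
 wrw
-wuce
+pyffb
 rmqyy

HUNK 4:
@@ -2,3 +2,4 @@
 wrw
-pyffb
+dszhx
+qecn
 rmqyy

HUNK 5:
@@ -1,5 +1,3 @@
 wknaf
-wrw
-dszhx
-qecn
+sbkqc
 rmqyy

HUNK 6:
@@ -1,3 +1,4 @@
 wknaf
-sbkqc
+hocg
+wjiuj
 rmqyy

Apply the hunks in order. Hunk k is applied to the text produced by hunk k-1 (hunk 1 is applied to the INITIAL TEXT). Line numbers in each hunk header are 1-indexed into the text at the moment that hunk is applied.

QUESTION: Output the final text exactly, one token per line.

Hunk 1: at line 1 remove [dlxj,tjzj,owqld] add [afu] -> 5 lines: wknaf bma afu wuce rmqyy
Hunk 2: at line 1 remove [bma,afu] add [wrw] -> 4 lines: wknaf wrw wuce rmqyy
Hunk 3: at line 2 remove [wuce] add [pyffb] -> 4 lines: wknaf wrw pyffb rmqyy
Hunk 4: at line 2 remove [pyffb] add [dszhx,qecn] -> 5 lines: wknaf wrw dszhx qecn rmqyy
Hunk 5: at line 1 remove [wrw,dszhx,qecn] add [sbkqc] -> 3 lines: wknaf sbkqc rmqyy
Hunk 6: at line 1 remove [sbkqc] add [hocg,wjiuj] -> 4 lines: wknaf hocg wjiuj rmqyy

Answer: wknaf
hocg
wjiuj
rmqyy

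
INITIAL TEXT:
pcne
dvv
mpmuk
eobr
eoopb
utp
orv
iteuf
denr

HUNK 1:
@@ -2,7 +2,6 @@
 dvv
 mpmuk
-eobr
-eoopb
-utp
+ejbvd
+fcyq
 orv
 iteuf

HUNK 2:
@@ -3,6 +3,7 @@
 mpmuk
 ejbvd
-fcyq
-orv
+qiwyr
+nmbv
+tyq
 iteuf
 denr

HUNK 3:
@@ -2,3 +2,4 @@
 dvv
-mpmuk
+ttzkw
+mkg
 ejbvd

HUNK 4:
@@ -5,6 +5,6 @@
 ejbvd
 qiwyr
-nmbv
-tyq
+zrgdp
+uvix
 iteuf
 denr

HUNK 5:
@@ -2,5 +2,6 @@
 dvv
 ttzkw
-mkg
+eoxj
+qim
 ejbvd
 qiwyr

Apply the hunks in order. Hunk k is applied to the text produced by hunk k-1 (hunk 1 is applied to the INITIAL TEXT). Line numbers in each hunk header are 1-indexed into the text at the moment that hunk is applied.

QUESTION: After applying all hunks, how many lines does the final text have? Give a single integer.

Answer: 11

Derivation:
Hunk 1: at line 2 remove [eobr,eoopb,utp] add [ejbvd,fcyq] -> 8 lines: pcne dvv mpmuk ejbvd fcyq orv iteuf denr
Hunk 2: at line 3 remove [fcyq,orv] add [qiwyr,nmbv,tyq] -> 9 lines: pcne dvv mpmuk ejbvd qiwyr nmbv tyq iteuf denr
Hunk 3: at line 2 remove [mpmuk] add [ttzkw,mkg] -> 10 lines: pcne dvv ttzkw mkg ejbvd qiwyr nmbv tyq iteuf denr
Hunk 4: at line 5 remove [nmbv,tyq] add [zrgdp,uvix] -> 10 lines: pcne dvv ttzkw mkg ejbvd qiwyr zrgdp uvix iteuf denr
Hunk 5: at line 2 remove [mkg] add [eoxj,qim] -> 11 lines: pcne dvv ttzkw eoxj qim ejbvd qiwyr zrgdp uvix iteuf denr
Final line count: 11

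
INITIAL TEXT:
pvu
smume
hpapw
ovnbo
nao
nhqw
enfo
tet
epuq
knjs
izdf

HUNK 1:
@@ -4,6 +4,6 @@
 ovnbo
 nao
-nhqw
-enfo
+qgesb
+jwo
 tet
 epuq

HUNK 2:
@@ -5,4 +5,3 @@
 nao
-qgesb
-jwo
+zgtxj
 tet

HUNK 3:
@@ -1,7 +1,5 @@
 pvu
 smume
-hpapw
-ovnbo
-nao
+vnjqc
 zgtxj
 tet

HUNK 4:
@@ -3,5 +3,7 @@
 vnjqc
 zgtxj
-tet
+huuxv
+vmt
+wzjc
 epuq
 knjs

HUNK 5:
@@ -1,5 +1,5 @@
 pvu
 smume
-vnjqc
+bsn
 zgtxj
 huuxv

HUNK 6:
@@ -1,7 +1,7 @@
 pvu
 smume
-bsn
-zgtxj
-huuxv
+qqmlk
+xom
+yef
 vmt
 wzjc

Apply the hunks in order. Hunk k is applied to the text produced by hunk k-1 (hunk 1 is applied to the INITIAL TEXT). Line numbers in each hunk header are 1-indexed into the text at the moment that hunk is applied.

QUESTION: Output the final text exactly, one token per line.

Answer: pvu
smume
qqmlk
xom
yef
vmt
wzjc
epuq
knjs
izdf

Derivation:
Hunk 1: at line 4 remove [nhqw,enfo] add [qgesb,jwo] -> 11 lines: pvu smume hpapw ovnbo nao qgesb jwo tet epuq knjs izdf
Hunk 2: at line 5 remove [qgesb,jwo] add [zgtxj] -> 10 lines: pvu smume hpapw ovnbo nao zgtxj tet epuq knjs izdf
Hunk 3: at line 1 remove [hpapw,ovnbo,nao] add [vnjqc] -> 8 lines: pvu smume vnjqc zgtxj tet epuq knjs izdf
Hunk 4: at line 3 remove [tet] add [huuxv,vmt,wzjc] -> 10 lines: pvu smume vnjqc zgtxj huuxv vmt wzjc epuq knjs izdf
Hunk 5: at line 1 remove [vnjqc] add [bsn] -> 10 lines: pvu smume bsn zgtxj huuxv vmt wzjc epuq knjs izdf
Hunk 6: at line 1 remove [bsn,zgtxj,huuxv] add [qqmlk,xom,yef] -> 10 lines: pvu smume qqmlk xom yef vmt wzjc epuq knjs izdf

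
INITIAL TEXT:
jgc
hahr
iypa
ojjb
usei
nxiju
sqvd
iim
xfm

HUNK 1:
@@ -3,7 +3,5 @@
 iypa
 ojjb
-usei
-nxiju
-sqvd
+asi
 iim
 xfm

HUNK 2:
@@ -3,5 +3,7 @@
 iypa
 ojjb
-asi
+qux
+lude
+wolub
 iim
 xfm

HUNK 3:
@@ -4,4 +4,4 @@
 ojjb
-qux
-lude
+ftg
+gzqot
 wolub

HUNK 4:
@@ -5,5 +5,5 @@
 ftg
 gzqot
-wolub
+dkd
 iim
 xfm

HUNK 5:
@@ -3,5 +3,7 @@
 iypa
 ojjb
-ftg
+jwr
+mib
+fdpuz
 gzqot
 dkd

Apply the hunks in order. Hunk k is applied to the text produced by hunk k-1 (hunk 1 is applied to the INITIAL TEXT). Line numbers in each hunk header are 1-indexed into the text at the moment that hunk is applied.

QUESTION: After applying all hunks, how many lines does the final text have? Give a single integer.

Hunk 1: at line 3 remove [usei,nxiju,sqvd] add [asi] -> 7 lines: jgc hahr iypa ojjb asi iim xfm
Hunk 2: at line 3 remove [asi] add [qux,lude,wolub] -> 9 lines: jgc hahr iypa ojjb qux lude wolub iim xfm
Hunk 3: at line 4 remove [qux,lude] add [ftg,gzqot] -> 9 lines: jgc hahr iypa ojjb ftg gzqot wolub iim xfm
Hunk 4: at line 5 remove [wolub] add [dkd] -> 9 lines: jgc hahr iypa ojjb ftg gzqot dkd iim xfm
Hunk 5: at line 3 remove [ftg] add [jwr,mib,fdpuz] -> 11 lines: jgc hahr iypa ojjb jwr mib fdpuz gzqot dkd iim xfm
Final line count: 11

Answer: 11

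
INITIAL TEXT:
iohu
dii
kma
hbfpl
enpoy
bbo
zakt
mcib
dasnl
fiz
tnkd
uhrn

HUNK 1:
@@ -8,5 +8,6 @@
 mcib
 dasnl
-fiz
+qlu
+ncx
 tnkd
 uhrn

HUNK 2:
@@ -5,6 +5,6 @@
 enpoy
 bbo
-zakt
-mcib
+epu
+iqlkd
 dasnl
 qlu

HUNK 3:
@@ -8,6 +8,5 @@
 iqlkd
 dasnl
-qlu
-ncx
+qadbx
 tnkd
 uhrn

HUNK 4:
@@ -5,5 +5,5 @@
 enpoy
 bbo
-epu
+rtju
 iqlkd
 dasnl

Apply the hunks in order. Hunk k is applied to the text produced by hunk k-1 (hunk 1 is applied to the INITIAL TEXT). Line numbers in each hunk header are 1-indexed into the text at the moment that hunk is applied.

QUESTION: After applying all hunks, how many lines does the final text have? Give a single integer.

Hunk 1: at line 8 remove [fiz] add [qlu,ncx] -> 13 lines: iohu dii kma hbfpl enpoy bbo zakt mcib dasnl qlu ncx tnkd uhrn
Hunk 2: at line 5 remove [zakt,mcib] add [epu,iqlkd] -> 13 lines: iohu dii kma hbfpl enpoy bbo epu iqlkd dasnl qlu ncx tnkd uhrn
Hunk 3: at line 8 remove [qlu,ncx] add [qadbx] -> 12 lines: iohu dii kma hbfpl enpoy bbo epu iqlkd dasnl qadbx tnkd uhrn
Hunk 4: at line 5 remove [epu] add [rtju] -> 12 lines: iohu dii kma hbfpl enpoy bbo rtju iqlkd dasnl qadbx tnkd uhrn
Final line count: 12

Answer: 12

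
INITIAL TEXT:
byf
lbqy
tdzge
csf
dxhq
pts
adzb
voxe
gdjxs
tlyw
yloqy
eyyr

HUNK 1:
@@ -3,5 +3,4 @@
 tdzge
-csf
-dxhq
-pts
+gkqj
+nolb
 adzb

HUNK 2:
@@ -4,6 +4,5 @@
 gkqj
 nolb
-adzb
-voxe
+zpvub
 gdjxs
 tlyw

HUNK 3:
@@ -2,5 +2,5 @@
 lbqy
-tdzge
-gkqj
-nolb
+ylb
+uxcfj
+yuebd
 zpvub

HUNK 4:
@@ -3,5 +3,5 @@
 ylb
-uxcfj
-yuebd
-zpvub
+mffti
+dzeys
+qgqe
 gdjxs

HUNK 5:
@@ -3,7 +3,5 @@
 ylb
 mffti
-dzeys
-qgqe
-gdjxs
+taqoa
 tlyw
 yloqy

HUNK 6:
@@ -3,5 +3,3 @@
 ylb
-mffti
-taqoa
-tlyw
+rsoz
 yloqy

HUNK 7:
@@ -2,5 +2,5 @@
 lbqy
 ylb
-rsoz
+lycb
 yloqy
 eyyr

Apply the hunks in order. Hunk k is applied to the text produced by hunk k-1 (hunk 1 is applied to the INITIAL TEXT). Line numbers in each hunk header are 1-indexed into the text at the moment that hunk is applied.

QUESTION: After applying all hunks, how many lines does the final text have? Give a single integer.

Hunk 1: at line 3 remove [csf,dxhq,pts] add [gkqj,nolb] -> 11 lines: byf lbqy tdzge gkqj nolb adzb voxe gdjxs tlyw yloqy eyyr
Hunk 2: at line 4 remove [adzb,voxe] add [zpvub] -> 10 lines: byf lbqy tdzge gkqj nolb zpvub gdjxs tlyw yloqy eyyr
Hunk 3: at line 2 remove [tdzge,gkqj,nolb] add [ylb,uxcfj,yuebd] -> 10 lines: byf lbqy ylb uxcfj yuebd zpvub gdjxs tlyw yloqy eyyr
Hunk 4: at line 3 remove [uxcfj,yuebd,zpvub] add [mffti,dzeys,qgqe] -> 10 lines: byf lbqy ylb mffti dzeys qgqe gdjxs tlyw yloqy eyyr
Hunk 5: at line 3 remove [dzeys,qgqe,gdjxs] add [taqoa] -> 8 lines: byf lbqy ylb mffti taqoa tlyw yloqy eyyr
Hunk 6: at line 3 remove [mffti,taqoa,tlyw] add [rsoz] -> 6 lines: byf lbqy ylb rsoz yloqy eyyr
Hunk 7: at line 2 remove [rsoz] add [lycb] -> 6 lines: byf lbqy ylb lycb yloqy eyyr
Final line count: 6

Answer: 6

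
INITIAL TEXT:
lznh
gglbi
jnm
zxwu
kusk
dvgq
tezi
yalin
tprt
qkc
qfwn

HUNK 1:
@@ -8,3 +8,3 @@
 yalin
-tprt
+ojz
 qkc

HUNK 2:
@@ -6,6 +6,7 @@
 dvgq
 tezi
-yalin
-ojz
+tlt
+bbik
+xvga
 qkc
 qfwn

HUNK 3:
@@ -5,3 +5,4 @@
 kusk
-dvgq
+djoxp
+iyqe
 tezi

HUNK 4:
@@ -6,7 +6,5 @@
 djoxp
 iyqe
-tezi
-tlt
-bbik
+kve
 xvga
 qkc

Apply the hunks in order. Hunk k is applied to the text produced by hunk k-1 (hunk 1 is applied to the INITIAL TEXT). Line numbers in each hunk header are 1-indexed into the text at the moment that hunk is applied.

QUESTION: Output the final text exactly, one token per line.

Hunk 1: at line 8 remove [tprt] add [ojz] -> 11 lines: lznh gglbi jnm zxwu kusk dvgq tezi yalin ojz qkc qfwn
Hunk 2: at line 6 remove [yalin,ojz] add [tlt,bbik,xvga] -> 12 lines: lznh gglbi jnm zxwu kusk dvgq tezi tlt bbik xvga qkc qfwn
Hunk 3: at line 5 remove [dvgq] add [djoxp,iyqe] -> 13 lines: lznh gglbi jnm zxwu kusk djoxp iyqe tezi tlt bbik xvga qkc qfwn
Hunk 4: at line 6 remove [tezi,tlt,bbik] add [kve] -> 11 lines: lznh gglbi jnm zxwu kusk djoxp iyqe kve xvga qkc qfwn

Answer: lznh
gglbi
jnm
zxwu
kusk
djoxp
iyqe
kve
xvga
qkc
qfwn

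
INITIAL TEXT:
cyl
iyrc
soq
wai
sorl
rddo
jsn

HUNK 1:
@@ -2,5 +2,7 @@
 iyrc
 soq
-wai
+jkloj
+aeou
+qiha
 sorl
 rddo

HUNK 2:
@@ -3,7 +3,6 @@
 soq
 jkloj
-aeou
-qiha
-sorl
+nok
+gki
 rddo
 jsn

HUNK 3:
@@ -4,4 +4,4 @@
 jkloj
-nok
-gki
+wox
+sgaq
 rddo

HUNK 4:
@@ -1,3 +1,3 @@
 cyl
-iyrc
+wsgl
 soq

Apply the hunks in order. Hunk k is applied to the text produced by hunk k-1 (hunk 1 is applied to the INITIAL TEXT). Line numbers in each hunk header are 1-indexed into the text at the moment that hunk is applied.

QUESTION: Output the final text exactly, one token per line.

Hunk 1: at line 2 remove [wai] add [jkloj,aeou,qiha] -> 9 lines: cyl iyrc soq jkloj aeou qiha sorl rddo jsn
Hunk 2: at line 3 remove [aeou,qiha,sorl] add [nok,gki] -> 8 lines: cyl iyrc soq jkloj nok gki rddo jsn
Hunk 3: at line 4 remove [nok,gki] add [wox,sgaq] -> 8 lines: cyl iyrc soq jkloj wox sgaq rddo jsn
Hunk 4: at line 1 remove [iyrc] add [wsgl] -> 8 lines: cyl wsgl soq jkloj wox sgaq rddo jsn

Answer: cyl
wsgl
soq
jkloj
wox
sgaq
rddo
jsn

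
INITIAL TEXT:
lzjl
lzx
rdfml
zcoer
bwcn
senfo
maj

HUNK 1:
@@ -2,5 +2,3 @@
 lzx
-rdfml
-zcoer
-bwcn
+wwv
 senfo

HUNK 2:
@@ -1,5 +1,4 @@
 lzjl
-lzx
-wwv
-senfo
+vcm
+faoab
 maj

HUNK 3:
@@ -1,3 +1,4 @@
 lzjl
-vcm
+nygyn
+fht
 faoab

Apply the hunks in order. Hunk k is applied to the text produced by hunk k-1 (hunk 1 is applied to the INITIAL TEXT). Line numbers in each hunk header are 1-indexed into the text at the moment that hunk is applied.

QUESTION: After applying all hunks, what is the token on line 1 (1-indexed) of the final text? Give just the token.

Hunk 1: at line 2 remove [rdfml,zcoer,bwcn] add [wwv] -> 5 lines: lzjl lzx wwv senfo maj
Hunk 2: at line 1 remove [lzx,wwv,senfo] add [vcm,faoab] -> 4 lines: lzjl vcm faoab maj
Hunk 3: at line 1 remove [vcm] add [nygyn,fht] -> 5 lines: lzjl nygyn fht faoab maj
Final line 1: lzjl

Answer: lzjl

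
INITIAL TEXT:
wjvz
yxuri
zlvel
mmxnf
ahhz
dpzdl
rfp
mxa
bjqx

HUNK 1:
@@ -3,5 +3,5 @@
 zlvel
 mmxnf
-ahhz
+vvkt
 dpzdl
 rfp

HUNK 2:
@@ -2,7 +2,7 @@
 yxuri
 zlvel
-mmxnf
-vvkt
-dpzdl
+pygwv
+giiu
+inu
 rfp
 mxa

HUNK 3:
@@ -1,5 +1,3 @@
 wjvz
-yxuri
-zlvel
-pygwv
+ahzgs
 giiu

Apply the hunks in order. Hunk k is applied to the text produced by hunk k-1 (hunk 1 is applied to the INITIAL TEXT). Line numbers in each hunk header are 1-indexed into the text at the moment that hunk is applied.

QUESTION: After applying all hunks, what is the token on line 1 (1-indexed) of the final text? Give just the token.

Answer: wjvz

Derivation:
Hunk 1: at line 3 remove [ahhz] add [vvkt] -> 9 lines: wjvz yxuri zlvel mmxnf vvkt dpzdl rfp mxa bjqx
Hunk 2: at line 2 remove [mmxnf,vvkt,dpzdl] add [pygwv,giiu,inu] -> 9 lines: wjvz yxuri zlvel pygwv giiu inu rfp mxa bjqx
Hunk 3: at line 1 remove [yxuri,zlvel,pygwv] add [ahzgs] -> 7 lines: wjvz ahzgs giiu inu rfp mxa bjqx
Final line 1: wjvz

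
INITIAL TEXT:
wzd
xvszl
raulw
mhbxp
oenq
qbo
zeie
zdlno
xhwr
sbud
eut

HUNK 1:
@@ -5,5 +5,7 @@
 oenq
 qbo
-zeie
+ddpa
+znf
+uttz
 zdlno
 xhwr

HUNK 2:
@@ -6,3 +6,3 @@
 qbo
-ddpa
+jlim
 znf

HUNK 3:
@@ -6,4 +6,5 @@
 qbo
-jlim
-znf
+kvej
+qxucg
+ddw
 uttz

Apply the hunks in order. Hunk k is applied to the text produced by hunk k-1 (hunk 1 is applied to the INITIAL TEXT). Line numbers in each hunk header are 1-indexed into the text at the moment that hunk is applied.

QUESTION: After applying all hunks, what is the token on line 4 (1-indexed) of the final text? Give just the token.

Hunk 1: at line 5 remove [zeie] add [ddpa,znf,uttz] -> 13 lines: wzd xvszl raulw mhbxp oenq qbo ddpa znf uttz zdlno xhwr sbud eut
Hunk 2: at line 6 remove [ddpa] add [jlim] -> 13 lines: wzd xvszl raulw mhbxp oenq qbo jlim znf uttz zdlno xhwr sbud eut
Hunk 3: at line 6 remove [jlim,znf] add [kvej,qxucg,ddw] -> 14 lines: wzd xvszl raulw mhbxp oenq qbo kvej qxucg ddw uttz zdlno xhwr sbud eut
Final line 4: mhbxp

Answer: mhbxp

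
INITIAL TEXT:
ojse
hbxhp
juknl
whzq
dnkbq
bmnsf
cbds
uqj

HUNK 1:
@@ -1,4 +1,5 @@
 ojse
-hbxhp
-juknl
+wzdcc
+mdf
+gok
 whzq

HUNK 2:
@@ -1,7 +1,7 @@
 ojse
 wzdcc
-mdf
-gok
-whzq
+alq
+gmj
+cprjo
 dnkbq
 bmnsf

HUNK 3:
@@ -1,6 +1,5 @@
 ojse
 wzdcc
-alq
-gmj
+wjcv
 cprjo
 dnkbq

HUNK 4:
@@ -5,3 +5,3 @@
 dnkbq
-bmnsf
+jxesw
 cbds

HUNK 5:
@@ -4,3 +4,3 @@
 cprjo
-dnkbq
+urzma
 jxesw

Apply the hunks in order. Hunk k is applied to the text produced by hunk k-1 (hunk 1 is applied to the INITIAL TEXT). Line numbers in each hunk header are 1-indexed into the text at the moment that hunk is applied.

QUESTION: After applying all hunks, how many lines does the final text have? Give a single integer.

Hunk 1: at line 1 remove [hbxhp,juknl] add [wzdcc,mdf,gok] -> 9 lines: ojse wzdcc mdf gok whzq dnkbq bmnsf cbds uqj
Hunk 2: at line 1 remove [mdf,gok,whzq] add [alq,gmj,cprjo] -> 9 lines: ojse wzdcc alq gmj cprjo dnkbq bmnsf cbds uqj
Hunk 3: at line 1 remove [alq,gmj] add [wjcv] -> 8 lines: ojse wzdcc wjcv cprjo dnkbq bmnsf cbds uqj
Hunk 4: at line 5 remove [bmnsf] add [jxesw] -> 8 lines: ojse wzdcc wjcv cprjo dnkbq jxesw cbds uqj
Hunk 5: at line 4 remove [dnkbq] add [urzma] -> 8 lines: ojse wzdcc wjcv cprjo urzma jxesw cbds uqj
Final line count: 8

Answer: 8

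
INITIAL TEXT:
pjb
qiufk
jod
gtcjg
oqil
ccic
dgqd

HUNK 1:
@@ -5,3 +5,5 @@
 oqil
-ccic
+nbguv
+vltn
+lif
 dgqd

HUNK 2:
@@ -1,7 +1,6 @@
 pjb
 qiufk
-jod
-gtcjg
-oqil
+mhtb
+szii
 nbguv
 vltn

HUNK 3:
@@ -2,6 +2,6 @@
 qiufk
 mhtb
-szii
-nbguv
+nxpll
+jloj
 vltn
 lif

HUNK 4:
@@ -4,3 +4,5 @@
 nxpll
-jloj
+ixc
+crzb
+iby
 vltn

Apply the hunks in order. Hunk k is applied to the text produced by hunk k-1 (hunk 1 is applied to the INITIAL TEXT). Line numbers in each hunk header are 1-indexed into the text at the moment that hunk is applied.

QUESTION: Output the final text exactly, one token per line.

Hunk 1: at line 5 remove [ccic] add [nbguv,vltn,lif] -> 9 lines: pjb qiufk jod gtcjg oqil nbguv vltn lif dgqd
Hunk 2: at line 1 remove [jod,gtcjg,oqil] add [mhtb,szii] -> 8 lines: pjb qiufk mhtb szii nbguv vltn lif dgqd
Hunk 3: at line 2 remove [szii,nbguv] add [nxpll,jloj] -> 8 lines: pjb qiufk mhtb nxpll jloj vltn lif dgqd
Hunk 4: at line 4 remove [jloj] add [ixc,crzb,iby] -> 10 lines: pjb qiufk mhtb nxpll ixc crzb iby vltn lif dgqd

Answer: pjb
qiufk
mhtb
nxpll
ixc
crzb
iby
vltn
lif
dgqd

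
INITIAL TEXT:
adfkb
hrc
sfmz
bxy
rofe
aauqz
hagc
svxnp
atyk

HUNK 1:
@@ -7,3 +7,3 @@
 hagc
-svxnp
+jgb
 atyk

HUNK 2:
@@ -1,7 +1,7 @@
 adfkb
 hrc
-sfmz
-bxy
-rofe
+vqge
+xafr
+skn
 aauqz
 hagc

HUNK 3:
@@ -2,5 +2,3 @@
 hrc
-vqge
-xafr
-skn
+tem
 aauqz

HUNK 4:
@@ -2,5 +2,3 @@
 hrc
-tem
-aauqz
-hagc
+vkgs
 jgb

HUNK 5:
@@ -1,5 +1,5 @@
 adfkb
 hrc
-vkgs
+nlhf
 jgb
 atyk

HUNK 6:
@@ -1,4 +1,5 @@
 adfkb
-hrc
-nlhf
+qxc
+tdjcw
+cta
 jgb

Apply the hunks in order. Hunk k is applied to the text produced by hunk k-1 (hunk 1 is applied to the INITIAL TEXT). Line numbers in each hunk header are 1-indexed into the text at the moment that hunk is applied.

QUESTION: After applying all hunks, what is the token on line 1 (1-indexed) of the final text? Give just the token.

Hunk 1: at line 7 remove [svxnp] add [jgb] -> 9 lines: adfkb hrc sfmz bxy rofe aauqz hagc jgb atyk
Hunk 2: at line 1 remove [sfmz,bxy,rofe] add [vqge,xafr,skn] -> 9 lines: adfkb hrc vqge xafr skn aauqz hagc jgb atyk
Hunk 3: at line 2 remove [vqge,xafr,skn] add [tem] -> 7 lines: adfkb hrc tem aauqz hagc jgb atyk
Hunk 4: at line 2 remove [tem,aauqz,hagc] add [vkgs] -> 5 lines: adfkb hrc vkgs jgb atyk
Hunk 5: at line 1 remove [vkgs] add [nlhf] -> 5 lines: adfkb hrc nlhf jgb atyk
Hunk 6: at line 1 remove [hrc,nlhf] add [qxc,tdjcw,cta] -> 6 lines: adfkb qxc tdjcw cta jgb atyk
Final line 1: adfkb

Answer: adfkb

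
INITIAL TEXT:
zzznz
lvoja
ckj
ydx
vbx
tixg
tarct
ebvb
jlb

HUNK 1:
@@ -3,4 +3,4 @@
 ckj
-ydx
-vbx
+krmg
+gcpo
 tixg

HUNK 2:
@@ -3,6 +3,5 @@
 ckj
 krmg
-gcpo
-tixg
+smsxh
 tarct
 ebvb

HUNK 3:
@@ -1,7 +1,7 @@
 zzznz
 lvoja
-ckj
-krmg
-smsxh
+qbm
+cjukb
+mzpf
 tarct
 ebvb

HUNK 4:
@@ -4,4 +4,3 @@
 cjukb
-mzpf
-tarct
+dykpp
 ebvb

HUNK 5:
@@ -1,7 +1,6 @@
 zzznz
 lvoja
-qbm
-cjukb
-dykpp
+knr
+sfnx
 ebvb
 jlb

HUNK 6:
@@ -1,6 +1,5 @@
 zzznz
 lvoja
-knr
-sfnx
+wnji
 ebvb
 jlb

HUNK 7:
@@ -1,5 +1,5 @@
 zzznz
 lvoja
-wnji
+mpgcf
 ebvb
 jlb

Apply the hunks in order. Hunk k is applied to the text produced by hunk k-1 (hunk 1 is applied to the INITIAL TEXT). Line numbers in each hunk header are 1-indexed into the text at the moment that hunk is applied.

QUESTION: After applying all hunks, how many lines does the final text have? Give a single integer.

Answer: 5

Derivation:
Hunk 1: at line 3 remove [ydx,vbx] add [krmg,gcpo] -> 9 lines: zzznz lvoja ckj krmg gcpo tixg tarct ebvb jlb
Hunk 2: at line 3 remove [gcpo,tixg] add [smsxh] -> 8 lines: zzznz lvoja ckj krmg smsxh tarct ebvb jlb
Hunk 3: at line 1 remove [ckj,krmg,smsxh] add [qbm,cjukb,mzpf] -> 8 lines: zzznz lvoja qbm cjukb mzpf tarct ebvb jlb
Hunk 4: at line 4 remove [mzpf,tarct] add [dykpp] -> 7 lines: zzznz lvoja qbm cjukb dykpp ebvb jlb
Hunk 5: at line 1 remove [qbm,cjukb,dykpp] add [knr,sfnx] -> 6 lines: zzznz lvoja knr sfnx ebvb jlb
Hunk 6: at line 1 remove [knr,sfnx] add [wnji] -> 5 lines: zzznz lvoja wnji ebvb jlb
Hunk 7: at line 1 remove [wnji] add [mpgcf] -> 5 lines: zzznz lvoja mpgcf ebvb jlb
Final line count: 5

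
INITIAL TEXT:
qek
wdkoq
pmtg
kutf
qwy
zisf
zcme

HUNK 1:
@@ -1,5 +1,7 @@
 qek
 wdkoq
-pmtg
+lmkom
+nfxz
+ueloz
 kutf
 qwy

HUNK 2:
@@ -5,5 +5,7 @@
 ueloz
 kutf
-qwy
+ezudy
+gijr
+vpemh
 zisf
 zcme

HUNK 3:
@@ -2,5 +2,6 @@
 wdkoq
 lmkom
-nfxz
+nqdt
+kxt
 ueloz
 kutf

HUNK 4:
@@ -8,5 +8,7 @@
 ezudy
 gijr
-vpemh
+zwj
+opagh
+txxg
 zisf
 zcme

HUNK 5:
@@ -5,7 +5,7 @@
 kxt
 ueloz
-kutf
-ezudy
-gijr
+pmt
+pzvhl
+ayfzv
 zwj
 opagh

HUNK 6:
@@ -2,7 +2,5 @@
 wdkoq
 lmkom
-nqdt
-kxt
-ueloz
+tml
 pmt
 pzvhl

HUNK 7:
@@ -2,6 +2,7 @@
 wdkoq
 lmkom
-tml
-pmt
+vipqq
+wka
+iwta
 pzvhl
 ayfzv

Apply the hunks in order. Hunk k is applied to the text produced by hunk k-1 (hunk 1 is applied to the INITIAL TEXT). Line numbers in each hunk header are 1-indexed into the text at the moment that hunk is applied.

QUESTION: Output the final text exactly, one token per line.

Hunk 1: at line 1 remove [pmtg] add [lmkom,nfxz,ueloz] -> 9 lines: qek wdkoq lmkom nfxz ueloz kutf qwy zisf zcme
Hunk 2: at line 5 remove [qwy] add [ezudy,gijr,vpemh] -> 11 lines: qek wdkoq lmkom nfxz ueloz kutf ezudy gijr vpemh zisf zcme
Hunk 3: at line 2 remove [nfxz] add [nqdt,kxt] -> 12 lines: qek wdkoq lmkom nqdt kxt ueloz kutf ezudy gijr vpemh zisf zcme
Hunk 4: at line 8 remove [vpemh] add [zwj,opagh,txxg] -> 14 lines: qek wdkoq lmkom nqdt kxt ueloz kutf ezudy gijr zwj opagh txxg zisf zcme
Hunk 5: at line 5 remove [kutf,ezudy,gijr] add [pmt,pzvhl,ayfzv] -> 14 lines: qek wdkoq lmkom nqdt kxt ueloz pmt pzvhl ayfzv zwj opagh txxg zisf zcme
Hunk 6: at line 2 remove [nqdt,kxt,ueloz] add [tml] -> 12 lines: qek wdkoq lmkom tml pmt pzvhl ayfzv zwj opagh txxg zisf zcme
Hunk 7: at line 2 remove [tml,pmt] add [vipqq,wka,iwta] -> 13 lines: qek wdkoq lmkom vipqq wka iwta pzvhl ayfzv zwj opagh txxg zisf zcme

Answer: qek
wdkoq
lmkom
vipqq
wka
iwta
pzvhl
ayfzv
zwj
opagh
txxg
zisf
zcme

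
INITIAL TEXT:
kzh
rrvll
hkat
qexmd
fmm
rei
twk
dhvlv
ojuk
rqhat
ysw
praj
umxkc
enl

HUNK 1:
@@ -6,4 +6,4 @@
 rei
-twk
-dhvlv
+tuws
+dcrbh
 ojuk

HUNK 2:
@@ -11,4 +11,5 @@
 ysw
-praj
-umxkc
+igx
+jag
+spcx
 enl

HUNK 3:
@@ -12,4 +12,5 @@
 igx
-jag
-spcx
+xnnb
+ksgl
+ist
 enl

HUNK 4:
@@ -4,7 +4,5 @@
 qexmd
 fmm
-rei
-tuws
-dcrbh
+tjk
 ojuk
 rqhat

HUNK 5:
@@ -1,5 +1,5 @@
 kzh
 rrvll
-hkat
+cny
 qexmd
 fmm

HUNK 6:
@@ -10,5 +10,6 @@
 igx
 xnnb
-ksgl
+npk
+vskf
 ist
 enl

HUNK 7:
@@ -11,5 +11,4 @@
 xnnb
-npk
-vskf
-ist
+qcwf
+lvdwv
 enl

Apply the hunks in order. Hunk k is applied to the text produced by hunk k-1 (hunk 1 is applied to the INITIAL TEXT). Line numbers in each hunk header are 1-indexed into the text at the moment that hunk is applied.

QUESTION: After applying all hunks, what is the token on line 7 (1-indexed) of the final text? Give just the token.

Answer: ojuk

Derivation:
Hunk 1: at line 6 remove [twk,dhvlv] add [tuws,dcrbh] -> 14 lines: kzh rrvll hkat qexmd fmm rei tuws dcrbh ojuk rqhat ysw praj umxkc enl
Hunk 2: at line 11 remove [praj,umxkc] add [igx,jag,spcx] -> 15 lines: kzh rrvll hkat qexmd fmm rei tuws dcrbh ojuk rqhat ysw igx jag spcx enl
Hunk 3: at line 12 remove [jag,spcx] add [xnnb,ksgl,ist] -> 16 lines: kzh rrvll hkat qexmd fmm rei tuws dcrbh ojuk rqhat ysw igx xnnb ksgl ist enl
Hunk 4: at line 4 remove [rei,tuws,dcrbh] add [tjk] -> 14 lines: kzh rrvll hkat qexmd fmm tjk ojuk rqhat ysw igx xnnb ksgl ist enl
Hunk 5: at line 1 remove [hkat] add [cny] -> 14 lines: kzh rrvll cny qexmd fmm tjk ojuk rqhat ysw igx xnnb ksgl ist enl
Hunk 6: at line 10 remove [ksgl] add [npk,vskf] -> 15 lines: kzh rrvll cny qexmd fmm tjk ojuk rqhat ysw igx xnnb npk vskf ist enl
Hunk 7: at line 11 remove [npk,vskf,ist] add [qcwf,lvdwv] -> 14 lines: kzh rrvll cny qexmd fmm tjk ojuk rqhat ysw igx xnnb qcwf lvdwv enl
Final line 7: ojuk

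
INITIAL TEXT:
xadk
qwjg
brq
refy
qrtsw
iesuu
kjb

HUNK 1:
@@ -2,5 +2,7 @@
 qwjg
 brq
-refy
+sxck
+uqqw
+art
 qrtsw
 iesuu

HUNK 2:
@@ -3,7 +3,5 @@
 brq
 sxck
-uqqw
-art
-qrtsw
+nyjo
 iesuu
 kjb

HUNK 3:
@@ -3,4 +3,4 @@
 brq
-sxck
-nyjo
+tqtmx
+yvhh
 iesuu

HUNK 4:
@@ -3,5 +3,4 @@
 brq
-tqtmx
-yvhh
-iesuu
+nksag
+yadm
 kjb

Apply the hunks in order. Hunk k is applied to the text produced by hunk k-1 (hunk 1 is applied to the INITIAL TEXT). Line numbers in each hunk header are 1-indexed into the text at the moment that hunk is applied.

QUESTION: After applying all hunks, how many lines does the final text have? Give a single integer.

Hunk 1: at line 2 remove [refy] add [sxck,uqqw,art] -> 9 lines: xadk qwjg brq sxck uqqw art qrtsw iesuu kjb
Hunk 2: at line 3 remove [uqqw,art,qrtsw] add [nyjo] -> 7 lines: xadk qwjg brq sxck nyjo iesuu kjb
Hunk 3: at line 3 remove [sxck,nyjo] add [tqtmx,yvhh] -> 7 lines: xadk qwjg brq tqtmx yvhh iesuu kjb
Hunk 4: at line 3 remove [tqtmx,yvhh,iesuu] add [nksag,yadm] -> 6 lines: xadk qwjg brq nksag yadm kjb
Final line count: 6

Answer: 6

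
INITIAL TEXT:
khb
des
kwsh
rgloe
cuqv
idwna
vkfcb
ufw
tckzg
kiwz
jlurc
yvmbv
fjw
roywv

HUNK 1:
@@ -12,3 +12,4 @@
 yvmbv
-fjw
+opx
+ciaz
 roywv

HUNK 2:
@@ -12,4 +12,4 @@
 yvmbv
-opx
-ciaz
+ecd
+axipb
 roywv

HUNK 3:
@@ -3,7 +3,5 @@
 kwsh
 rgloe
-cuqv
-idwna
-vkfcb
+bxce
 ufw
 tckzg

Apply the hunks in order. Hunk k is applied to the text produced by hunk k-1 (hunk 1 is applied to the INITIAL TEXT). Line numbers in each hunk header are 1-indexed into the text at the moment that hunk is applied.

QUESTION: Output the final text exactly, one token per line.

Answer: khb
des
kwsh
rgloe
bxce
ufw
tckzg
kiwz
jlurc
yvmbv
ecd
axipb
roywv

Derivation:
Hunk 1: at line 12 remove [fjw] add [opx,ciaz] -> 15 lines: khb des kwsh rgloe cuqv idwna vkfcb ufw tckzg kiwz jlurc yvmbv opx ciaz roywv
Hunk 2: at line 12 remove [opx,ciaz] add [ecd,axipb] -> 15 lines: khb des kwsh rgloe cuqv idwna vkfcb ufw tckzg kiwz jlurc yvmbv ecd axipb roywv
Hunk 3: at line 3 remove [cuqv,idwna,vkfcb] add [bxce] -> 13 lines: khb des kwsh rgloe bxce ufw tckzg kiwz jlurc yvmbv ecd axipb roywv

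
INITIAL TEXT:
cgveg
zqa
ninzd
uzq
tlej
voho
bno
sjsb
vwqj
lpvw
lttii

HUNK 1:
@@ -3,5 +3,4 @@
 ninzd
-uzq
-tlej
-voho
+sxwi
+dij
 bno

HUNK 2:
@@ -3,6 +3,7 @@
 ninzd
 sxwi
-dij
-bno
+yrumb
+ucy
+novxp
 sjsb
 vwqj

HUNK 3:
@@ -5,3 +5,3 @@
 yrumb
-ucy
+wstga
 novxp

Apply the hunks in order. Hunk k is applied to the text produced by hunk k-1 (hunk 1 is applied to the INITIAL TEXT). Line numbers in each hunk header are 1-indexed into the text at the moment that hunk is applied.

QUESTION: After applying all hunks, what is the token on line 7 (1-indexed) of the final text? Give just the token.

Answer: novxp

Derivation:
Hunk 1: at line 3 remove [uzq,tlej,voho] add [sxwi,dij] -> 10 lines: cgveg zqa ninzd sxwi dij bno sjsb vwqj lpvw lttii
Hunk 2: at line 3 remove [dij,bno] add [yrumb,ucy,novxp] -> 11 lines: cgveg zqa ninzd sxwi yrumb ucy novxp sjsb vwqj lpvw lttii
Hunk 3: at line 5 remove [ucy] add [wstga] -> 11 lines: cgveg zqa ninzd sxwi yrumb wstga novxp sjsb vwqj lpvw lttii
Final line 7: novxp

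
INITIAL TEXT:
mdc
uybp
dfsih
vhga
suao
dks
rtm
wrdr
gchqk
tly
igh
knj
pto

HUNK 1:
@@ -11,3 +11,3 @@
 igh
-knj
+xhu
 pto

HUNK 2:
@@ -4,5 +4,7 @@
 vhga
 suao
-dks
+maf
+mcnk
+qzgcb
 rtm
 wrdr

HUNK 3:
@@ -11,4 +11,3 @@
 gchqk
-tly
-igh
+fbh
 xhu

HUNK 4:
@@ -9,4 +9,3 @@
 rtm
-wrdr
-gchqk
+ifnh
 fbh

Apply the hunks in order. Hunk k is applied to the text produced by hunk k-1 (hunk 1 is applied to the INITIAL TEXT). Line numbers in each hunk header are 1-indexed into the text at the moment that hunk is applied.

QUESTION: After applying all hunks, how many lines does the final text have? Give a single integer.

Answer: 13

Derivation:
Hunk 1: at line 11 remove [knj] add [xhu] -> 13 lines: mdc uybp dfsih vhga suao dks rtm wrdr gchqk tly igh xhu pto
Hunk 2: at line 4 remove [dks] add [maf,mcnk,qzgcb] -> 15 lines: mdc uybp dfsih vhga suao maf mcnk qzgcb rtm wrdr gchqk tly igh xhu pto
Hunk 3: at line 11 remove [tly,igh] add [fbh] -> 14 lines: mdc uybp dfsih vhga suao maf mcnk qzgcb rtm wrdr gchqk fbh xhu pto
Hunk 4: at line 9 remove [wrdr,gchqk] add [ifnh] -> 13 lines: mdc uybp dfsih vhga suao maf mcnk qzgcb rtm ifnh fbh xhu pto
Final line count: 13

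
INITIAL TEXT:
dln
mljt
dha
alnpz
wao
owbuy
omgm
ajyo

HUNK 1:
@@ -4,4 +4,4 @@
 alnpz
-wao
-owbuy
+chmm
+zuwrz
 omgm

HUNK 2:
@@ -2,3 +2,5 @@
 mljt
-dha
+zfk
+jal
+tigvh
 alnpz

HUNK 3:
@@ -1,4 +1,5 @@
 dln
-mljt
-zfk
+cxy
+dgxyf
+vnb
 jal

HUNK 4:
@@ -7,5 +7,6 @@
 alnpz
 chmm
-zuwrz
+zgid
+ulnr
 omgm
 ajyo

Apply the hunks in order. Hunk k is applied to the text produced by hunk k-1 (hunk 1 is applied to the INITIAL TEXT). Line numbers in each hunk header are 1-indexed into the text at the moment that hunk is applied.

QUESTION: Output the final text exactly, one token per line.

Answer: dln
cxy
dgxyf
vnb
jal
tigvh
alnpz
chmm
zgid
ulnr
omgm
ajyo

Derivation:
Hunk 1: at line 4 remove [wao,owbuy] add [chmm,zuwrz] -> 8 lines: dln mljt dha alnpz chmm zuwrz omgm ajyo
Hunk 2: at line 2 remove [dha] add [zfk,jal,tigvh] -> 10 lines: dln mljt zfk jal tigvh alnpz chmm zuwrz omgm ajyo
Hunk 3: at line 1 remove [mljt,zfk] add [cxy,dgxyf,vnb] -> 11 lines: dln cxy dgxyf vnb jal tigvh alnpz chmm zuwrz omgm ajyo
Hunk 4: at line 7 remove [zuwrz] add [zgid,ulnr] -> 12 lines: dln cxy dgxyf vnb jal tigvh alnpz chmm zgid ulnr omgm ajyo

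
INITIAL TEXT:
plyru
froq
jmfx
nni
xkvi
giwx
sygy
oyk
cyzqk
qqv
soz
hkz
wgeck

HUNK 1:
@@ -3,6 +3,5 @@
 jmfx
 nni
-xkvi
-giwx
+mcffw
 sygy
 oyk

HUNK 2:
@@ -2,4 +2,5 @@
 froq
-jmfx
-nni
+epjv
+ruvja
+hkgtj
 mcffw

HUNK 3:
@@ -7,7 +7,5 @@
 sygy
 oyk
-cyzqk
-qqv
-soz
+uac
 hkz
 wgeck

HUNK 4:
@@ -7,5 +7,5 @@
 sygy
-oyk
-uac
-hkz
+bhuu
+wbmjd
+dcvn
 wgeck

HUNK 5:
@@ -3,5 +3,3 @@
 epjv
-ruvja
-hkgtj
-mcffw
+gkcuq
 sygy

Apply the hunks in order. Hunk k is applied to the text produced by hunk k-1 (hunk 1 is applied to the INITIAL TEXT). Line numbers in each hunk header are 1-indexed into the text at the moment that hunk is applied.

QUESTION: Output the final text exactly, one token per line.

Answer: plyru
froq
epjv
gkcuq
sygy
bhuu
wbmjd
dcvn
wgeck

Derivation:
Hunk 1: at line 3 remove [xkvi,giwx] add [mcffw] -> 12 lines: plyru froq jmfx nni mcffw sygy oyk cyzqk qqv soz hkz wgeck
Hunk 2: at line 2 remove [jmfx,nni] add [epjv,ruvja,hkgtj] -> 13 lines: plyru froq epjv ruvja hkgtj mcffw sygy oyk cyzqk qqv soz hkz wgeck
Hunk 3: at line 7 remove [cyzqk,qqv,soz] add [uac] -> 11 lines: plyru froq epjv ruvja hkgtj mcffw sygy oyk uac hkz wgeck
Hunk 4: at line 7 remove [oyk,uac,hkz] add [bhuu,wbmjd,dcvn] -> 11 lines: plyru froq epjv ruvja hkgtj mcffw sygy bhuu wbmjd dcvn wgeck
Hunk 5: at line 3 remove [ruvja,hkgtj,mcffw] add [gkcuq] -> 9 lines: plyru froq epjv gkcuq sygy bhuu wbmjd dcvn wgeck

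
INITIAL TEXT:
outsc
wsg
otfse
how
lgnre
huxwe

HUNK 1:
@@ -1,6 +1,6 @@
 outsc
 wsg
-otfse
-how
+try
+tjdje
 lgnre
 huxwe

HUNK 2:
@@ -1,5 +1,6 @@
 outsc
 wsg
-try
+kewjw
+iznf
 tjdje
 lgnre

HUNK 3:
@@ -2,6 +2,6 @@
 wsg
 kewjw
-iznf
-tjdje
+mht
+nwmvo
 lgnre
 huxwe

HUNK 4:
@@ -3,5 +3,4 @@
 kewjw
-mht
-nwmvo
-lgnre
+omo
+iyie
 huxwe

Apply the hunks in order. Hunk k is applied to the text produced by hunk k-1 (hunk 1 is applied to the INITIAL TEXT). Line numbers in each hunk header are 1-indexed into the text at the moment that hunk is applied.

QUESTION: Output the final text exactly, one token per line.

Hunk 1: at line 1 remove [otfse,how] add [try,tjdje] -> 6 lines: outsc wsg try tjdje lgnre huxwe
Hunk 2: at line 1 remove [try] add [kewjw,iznf] -> 7 lines: outsc wsg kewjw iznf tjdje lgnre huxwe
Hunk 3: at line 2 remove [iznf,tjdje] add [mht,nwmvo] -> 7 lines: outsc wsg kewjw mht nwmvo lgnre huxwe
Hunk 4: at line 3 remove [mht,nwmvo,lgnre] add [omo,iyie] -> 6 lines: outsc wsg kewjw omo iyie huxwe

Answer: outsc
wsg
kewjw
omo
iyie
huxwe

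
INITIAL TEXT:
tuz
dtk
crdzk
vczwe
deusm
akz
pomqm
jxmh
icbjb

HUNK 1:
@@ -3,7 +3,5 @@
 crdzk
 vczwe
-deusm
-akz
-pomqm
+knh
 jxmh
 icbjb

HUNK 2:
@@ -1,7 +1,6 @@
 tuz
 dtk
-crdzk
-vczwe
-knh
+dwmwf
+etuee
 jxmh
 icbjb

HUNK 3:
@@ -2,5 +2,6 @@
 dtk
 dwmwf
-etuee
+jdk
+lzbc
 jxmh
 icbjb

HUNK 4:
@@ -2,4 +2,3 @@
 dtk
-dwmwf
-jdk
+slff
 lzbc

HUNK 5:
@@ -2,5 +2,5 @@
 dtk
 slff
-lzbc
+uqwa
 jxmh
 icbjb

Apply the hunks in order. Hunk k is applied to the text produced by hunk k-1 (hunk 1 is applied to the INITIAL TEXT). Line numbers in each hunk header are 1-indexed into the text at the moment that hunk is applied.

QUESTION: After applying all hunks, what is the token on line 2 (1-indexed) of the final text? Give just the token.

Hunk 1: at line 3 remove [deusm,akz,pomqm] add [knh] -> 7 lines: tuz dtk crdzk vczwe knh jxmh icbjb
Hunk 2: at line 1 remove [crdzk,vczwe,knh] add [dwmwf,etuee] -> 6 lines: tuz dtk dwmwf etuee jxmh icbjb
Hunk 3: at line 2 remove [etuee] add [jdk,lzbc] -> 7 lines: tuz dtk dwmwf jdk lzbc jxmh icbjb
Hunk 4: at line 2 remove [dwmwf,jdk] add [slff] -> 6 lines: tuz dtk slff lzbc jxmh icbjb
Hunk 5: at line 2 remove [lzbc] add [uqwa] -> 6 lines: tuz dtk slff uqwa jxmh icbjb
Final line 2: dtk

Answer: dtk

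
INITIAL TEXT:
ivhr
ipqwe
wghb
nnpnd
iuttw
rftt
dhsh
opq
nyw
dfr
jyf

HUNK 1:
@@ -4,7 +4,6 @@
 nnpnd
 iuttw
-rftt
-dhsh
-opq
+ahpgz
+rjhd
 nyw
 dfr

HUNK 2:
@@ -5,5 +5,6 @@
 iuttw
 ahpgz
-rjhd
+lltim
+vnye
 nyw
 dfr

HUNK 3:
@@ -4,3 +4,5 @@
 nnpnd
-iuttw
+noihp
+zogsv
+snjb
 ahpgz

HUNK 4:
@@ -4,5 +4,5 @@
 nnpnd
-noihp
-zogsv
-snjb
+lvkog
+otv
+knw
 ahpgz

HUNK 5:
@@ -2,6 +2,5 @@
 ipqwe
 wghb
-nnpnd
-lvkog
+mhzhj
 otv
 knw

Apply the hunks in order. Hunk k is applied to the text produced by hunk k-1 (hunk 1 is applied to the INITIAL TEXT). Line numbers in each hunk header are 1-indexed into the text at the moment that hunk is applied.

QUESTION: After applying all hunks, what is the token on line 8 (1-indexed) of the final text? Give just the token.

Answer: lltim

Derivation:
Hunk 1: at line 4 remove [rftt,dhsh,opq] add [ahpgz,rjhd] -> 10 lines: ivhr ipqwe wghb nnpnd iuttw ahpgz rjhd nyw dfr jyf
Hunk 2: at line 5 remove [rjhd] add [lltim,vnye] -> 11 lines: ivhr ipqwe wghb nnpnd iuttw ahpgz lltim vnye nyw dfr jyf
Hunk 3: at line 4 remove [iuttw] add [noihp,zogsv,snjb] -> 13 lines: ivhr ipqwe wghb nnpnd noihp zogsv snjb ahpgz lltim vnye nyw dfr jyf
Hunk 4: at line 4 remove [noihp,zogsv,snjb] add [lvkog,otv,knw] -> 13 lines: ivhr ipqwe wghb nnpnd lvkog otv knw ahpgz lltim vnye nyw dfr jyf
Hunk 5: at line 2 remove [nnpnd,lvkog] add [mhzhj] -> 12 lines: ivhr ipqwe wghb mhzhj otv knw ahpgz lltim vnye nyw dfr jyf
Final line 8: lltim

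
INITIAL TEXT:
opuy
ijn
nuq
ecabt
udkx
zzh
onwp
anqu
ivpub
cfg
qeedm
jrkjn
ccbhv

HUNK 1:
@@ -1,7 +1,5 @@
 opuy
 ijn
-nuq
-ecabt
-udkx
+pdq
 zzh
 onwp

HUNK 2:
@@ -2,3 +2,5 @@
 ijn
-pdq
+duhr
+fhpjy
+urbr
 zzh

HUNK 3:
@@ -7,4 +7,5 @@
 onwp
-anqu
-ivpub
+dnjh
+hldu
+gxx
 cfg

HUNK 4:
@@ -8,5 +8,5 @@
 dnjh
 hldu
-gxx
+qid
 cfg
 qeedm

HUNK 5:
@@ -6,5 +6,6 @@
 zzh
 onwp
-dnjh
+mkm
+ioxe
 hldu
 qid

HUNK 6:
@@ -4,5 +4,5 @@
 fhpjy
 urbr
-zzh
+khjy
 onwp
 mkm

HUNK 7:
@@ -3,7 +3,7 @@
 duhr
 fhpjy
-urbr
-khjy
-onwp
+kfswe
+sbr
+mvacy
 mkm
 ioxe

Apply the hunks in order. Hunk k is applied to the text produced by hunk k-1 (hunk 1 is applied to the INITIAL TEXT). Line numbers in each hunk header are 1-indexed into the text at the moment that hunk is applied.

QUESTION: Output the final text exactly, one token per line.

Answer: opuy
ijn
duhr
fhpjy
kfswe
sbr
mvacy
mkm
ioxe
hldu
qid
cfg
qeedm
jrkjn
ccbhv

Derivation:
Hunk 1: at line 1 remove [nuq,ecabt,udkx] add [pdq] -> 11 lines: opuy ijn pdq zzh onwp anqu ivpub cfg qeedm jrkjn ccbhv
Hunk 2: at line 2 remove [pdq] add [duhr,fhpjy,urbr] -> 13 lines: opuy ijn duhr fhpjy urbr zzh onwp anqu ivpub cfg qeedm jrkjn ccbhv
Hunk 3: at line 7 remove [anqu,ivpub] add [dnjh,hldu,gxx] -> 14 lines: opuy ijn duhr fhpjy urbr zzh onwp dnjh hldu gxx cfg qeedm jrkjn ccbhv
Hunk 4: at line 8 remove [gxx] add [qid] -> 14 lines: opuy ijn duhr fhpjy urbr zzh onwp dnjh hldu qid cfg qeedm jrkjn ccbhv
Hunk 5: at line 6 remove [dnjh] add [mkm,ioxe] -> 15 lines: opuy ijn duhr fhpjy urbr zzh onwp mkm ioxe hldu qid cfg qeedm jrkjn ccbhv
Hunk 6: at line 4 remove [zzh] add [khjy] -> 15 lines: opuy ijn duhr fhpjy urbr khjy onwp mkm ioxe hldu qid cfg qeedm jrkjn ccbhv
Hunk 7: at line 3 remove [urbr,khjy,onwp] add [kfswe,sbr,mvacy] -> 15 lines: opuy ijn duhr fhpjy kfswe sbr mvacy mkm ioxe hldu qid cfg qeedm jrkjn ccbhv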